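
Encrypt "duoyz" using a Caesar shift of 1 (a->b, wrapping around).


Input: 'duoyz', shift = 1
Operation: for each letter, (position + 1) mod 26
Mapping: 'd'(3+1=4)->'e', 'u'(20+1=21)->'v', 'o'(14+1=15)->'p', 'y'(24+1=25)->'z', 'z'(25+1=26, 26 mod 26=0)->'a'
Result: evpza


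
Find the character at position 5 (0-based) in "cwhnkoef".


Input string: 'cwhnkoef'
Operation: get character at index 5
Index mapping: s[0]='c', s[1]='w', s[2]='h', s[3]='n', s[4]='k', s[5]='o'
Result: 'o'


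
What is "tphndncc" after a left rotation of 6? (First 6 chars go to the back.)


Input: 'tphndncc', shift = 6
Operation: split at index 6 and swap parts
Front part s[0:6] = 'tphndn'
Back part s[6:] = 'cc'
Rotated = back + front = 'cc' + 'tphndn'
Result: cctphndn


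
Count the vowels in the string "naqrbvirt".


Input string: 'naqrbvirt'
Operation: count vowels (a, e, i, o, u)
Scan: s[0]='n', s[1]='a' (vowel), s[2]='q', s[3]='r', s[4]='b', s[5]='v', s[6]='i' (vowel), s[7]='r', s[8]='t'
Vowels found: 2
Result: 2


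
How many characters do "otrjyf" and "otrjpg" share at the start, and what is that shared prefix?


String 1: 'otrjyf'
String 2: 'otrjpg'
Compare position by position:
pos 0: 'o' vs 'o' match
pos 1: 't' vs 't' match
pos 2: 'r' vs 'r' match
pos 3: 'j' vs 'j' match
pos 4: 'y' vs 'p' differ -> stop
Longest common prefix: "otrj" (length 4)


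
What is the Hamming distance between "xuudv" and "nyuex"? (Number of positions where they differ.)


String 1: 'xuudv'
String 2: 'nyuex'
Compare each position: pos 0: 'x'!='n', pos 1: 'u'!='y', pos 2: 'u'=='u', pos 3: 'd'!='e', pos 4: 'v'!='x'
Differing positions: 4
Hamming distance: 4


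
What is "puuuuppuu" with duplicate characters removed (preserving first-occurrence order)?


Input: 'puuuuppuu'
Operation: keep first occurrence of each character
Scan: s[0]='p' new -> keep; s[1]='u' new -> keep; s[2]='u' seen -> skip; s[3]='u' seen -> skip; s[4]='u' seen -> skip; s[5]='p' seen -> skip; s[6]='p' seen -> skip; s[7]='u' seen -> skip; s[8]='u' seen -> skip
Result: pu


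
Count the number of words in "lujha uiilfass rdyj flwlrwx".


Input string: 'lujha uiilfass rdyj flwlrwx'
Operation: split by spaces
Words found: 'lujha', 'uiilfass', 'rdyj', 'flwlrwx'
Word count: 4


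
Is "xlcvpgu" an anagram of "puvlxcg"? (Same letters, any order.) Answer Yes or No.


String 1: 'puvlxcg' -> sorted: 'cglpuvx'
String 2: 'xlcvpgu' -> sorted: 'cglpuvx'
Compare sorted forms: 'cglpuvx' == 'cglpuvx'
Anagram: Yes


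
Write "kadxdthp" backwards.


Input string: 'kadxdthp'
Operation: reverse character order
Original order: 'k' -> 'a' -> 'd' -> 'x' -> 'd' -> 't' -> 'h' -> 'p'
Reversed order: 'p' -> 'h' -> 't' -> 'd' -> 'x' -> 'd' -> 'a' -> 'k'
Result: phtdxdak


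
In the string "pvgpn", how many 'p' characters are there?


Input string: 'pvgpn'
Target character: 'p'
Scan each position: s[0]='p', s[3]='p'
Matches found at indices: 0, 3
Total: 2


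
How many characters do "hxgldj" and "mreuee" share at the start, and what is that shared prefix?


String 1: 'hxgldj'
String 2: 'mreuee'
Compare position by position:
pos 0: 'h' vs 'm' differ -> stop
Longest common prefix: "" (length 0)


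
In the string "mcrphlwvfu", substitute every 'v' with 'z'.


Input string: 'mcrphlwvfu'
Operation: replace 'v' with 'z'
Positions of 'v': 7
After replacement: mcrphlwzfu


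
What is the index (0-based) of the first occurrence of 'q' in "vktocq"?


Input string: 'vktocq'
Target: 'q'
Scanning left to right: s[0]='v', s[1]='k', s[2]='t', s[3]='o', s[4]='c', s[5]='q'
First match at index: 5


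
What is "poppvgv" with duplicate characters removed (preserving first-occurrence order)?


Input: 'poppvgv'
Operation: keep first occurrence of each character
Scan: s[0]='p' new -> keep; s[1]='o' new -> keep; s[2]='p' seen -> skip; s[3]='p' seen -> skip; s[4]='v' new -> keep; s[5]='g' new -> keep; s[6]='v' seen -> skip
Result: povg


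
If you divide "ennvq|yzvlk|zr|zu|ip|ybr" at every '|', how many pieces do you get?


Input string: 'ennvq|yzvlk|zr|zu|ip|ybr'
Delimiter: '|'
Split result: 'ennvq', 'yzvlk', 'zr', 'zu', 'ip', 'ybr'
Number of parts: 6


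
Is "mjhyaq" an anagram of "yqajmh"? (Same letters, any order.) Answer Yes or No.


String 1: 'yqajmh' -> sorted: 'ahjmqy'
String 2: 'mjhyaq' -> sorted: 'ahjmqy'
Compare sorted forms: 'ahjmqy' == 'ahjmqy'
Anagram: Yes


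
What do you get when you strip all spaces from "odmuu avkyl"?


Input string: 'odmuu avkyl'
Operation: remove all spaces
Words: 'odmuu', 'avkyl'
Join without spaces: odmuuavkyl


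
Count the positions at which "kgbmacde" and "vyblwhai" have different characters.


String 1: 'kgbmacde'
String 2: 'vyblwhai'
Compare each position: pos 0: 'k'!='v', pos 1: 'g'!='y', pos 2: 'b'=='b', pos 3: 'm'!='l', pos 4: 'a'!='w', pos 5: 'c'!='h', pos 6: 'd'!='a', pos 7: 'e'!='i'
Differing positions: 7
Hamming distance: 7


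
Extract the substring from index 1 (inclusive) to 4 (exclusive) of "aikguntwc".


Input string: 'aikguntwc'
Operation: slice [1:4]
Extract characters: s[1]='i', s[2]='k', s[3]='g'
Result: ikg


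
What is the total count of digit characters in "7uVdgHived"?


Input string: '7uVdgHived'
Operation: count digit characters (0-9)
Scan: '7'(digit), 'u', 'V', 'd', 'g', 'H', 'i', 'v', 'e', 'd'
Digits found: 1
Result: 1


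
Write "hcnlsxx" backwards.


Input string: 'hcnlsxx'
Operation: reverse character order
Original order: 'h' -> 'c' -> 'n' -> 'l' -> 's' -> 'x' -> 'x'
Reversed order: 'x' -> 'x' -> 's' -> 'l' -> 'n' -> 'c' -> 'h'
Result: xxslnch


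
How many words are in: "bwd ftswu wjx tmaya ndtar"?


Input string: 'bwd ftswu wjx tmaya ndtar'
Operation: split by spaces
Words found: 'bwd', 'ftswu', 'wjx', 'tmaya', 'ndtar'
Word count: 5


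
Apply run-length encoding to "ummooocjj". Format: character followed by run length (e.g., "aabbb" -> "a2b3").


Input: 'ummooocjj'
Operation: identify consecutive runs
Runs: 'u' -> u1, 'mm' -> m2, 'ooo' -> o3, 'c' -> c1, 'jj' -> j2
Encoded: u1m2o3c1j2


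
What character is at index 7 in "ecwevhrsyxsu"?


Input string: 'ecwevhrsyxsu'
Operation: get character at index 7
Index mapping: s[0]='e', s[1]='c', s[2]='w', s[3]='e', s[4]='v', s[5]='h', s[6]='r', s[7]='s'
Result: 's'


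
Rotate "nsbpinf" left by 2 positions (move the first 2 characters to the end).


Input: 'nsbpinf', shift = 2
Operation: split at index 2 and swap parts
Front part s[0:2] = 'ns'
Back part s[2:] = 'bpinf'
Rotated = back + front = 'bpinf' + 'ns'
Result: bpinfns


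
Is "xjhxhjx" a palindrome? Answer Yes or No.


Input string: 'xjhxhjx'
Reversed: 'xjhxhjx'
Compare pairs: s[0]='x' vs s[6]='x' (match), s[1]='j' vs s[5]='j' (match), s[2]='h' vs s[4]='h' (match)
Palindrome: Yes


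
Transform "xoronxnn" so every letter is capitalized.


Input string: 'xoronxnn'
Operation: convert each letter to uppercase
Mapping: 'x'->'X', 'o'->'O', 'r'->'R', 'o'->'O', 'n'->'N', 'x'->'X', 'n'->'N', 'n'->'N'
Result: XORONXNN


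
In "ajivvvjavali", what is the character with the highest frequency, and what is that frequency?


Input: 'ajivvvjavali'
Operation: tally each character
Counts: 'a':3, 'i':2, 'j':2, 'l':1, 'v':4
Maximum: 'v' appears 4 times


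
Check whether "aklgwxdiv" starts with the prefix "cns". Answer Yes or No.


Input string: 'aklgwxdiv'
Prefix to check: 'cns'
First 3 characters of input: 'akl'
Match: False
Result: No


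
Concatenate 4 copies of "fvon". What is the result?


Input string: 'fvon'
Operation: repeat 4 times
Concatenation: 'fvon' + 'fvon' + 'fvon' + 'fvon'
Result: fvonfvonfvonfvon


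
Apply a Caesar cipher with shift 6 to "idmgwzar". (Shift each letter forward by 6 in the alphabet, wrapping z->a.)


Input: 'idmgwzar', shift = 6
Operation: for each letter, (position + 6) mod 26
Mapping: 'i'(8+6=14)->'o', 'd'(3+6=9)->'j', 'm'(12+6=18)->'s', 'g'(6+6=12)->'m', 'w'(22+6=28, 28 mod 26=2)->'c', 'z'(25+6=31, 31 mod 26=5)->'f', 'a'(0+6=6)->'g', 'r'(17+6=23)->'x'
Result: ojsmcfgx


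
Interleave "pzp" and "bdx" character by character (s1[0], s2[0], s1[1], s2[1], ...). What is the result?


String 1: 'pzp'
String 2: 'bdx'
Operation: alternate characters
Pairs: 'p'+'b', 'z'+'d', 'p'+'x'
Result: pbzdpx


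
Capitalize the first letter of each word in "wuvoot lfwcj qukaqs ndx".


Input string: 'wuvoot lfwcj qukaqs ndx'
Operation: capitalize first letter of each word
Word transformations: 'wuvoot'->'Wuvoot', 'lfwcj'->'Lfwcj', 'qukaqs'->'Qukaqs', 'ndx'->'Ndx'
Result: Wuvoot Lfwcj Qukaqs Ndx


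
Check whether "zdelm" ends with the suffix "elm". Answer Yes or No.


Input string: 'zdelm'
Suffix to check: 'elm'
Last 3 characters of input: 'elm'
Match: True
Result: Yes


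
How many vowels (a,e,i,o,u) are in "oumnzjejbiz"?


Input string: 'oumnzjejbiz'
Operation: count vowels (a, e, i, o, u)
Scan: s[0]='o' (vowel), s[1]='u' (vowel), s[2]='m', s[3]='n', s[4]='z', s[5]='j', s[6]='e' (vowel), s[7]='j', s[8]='b', s[9]='i' (vowel), s[10]='z'
Vowels found: 4
Result: 4


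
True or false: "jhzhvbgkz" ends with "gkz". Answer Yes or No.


Input string: 'jhzhvbgkz'
Suffix to check: 'gkz'
Last 3 characters of input: 'gkz'
Match: True
Result: Yes


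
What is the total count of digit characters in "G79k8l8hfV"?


Input string: 'G79k8l8hfV'
Operation: count digit characters (0-9)
Scan: 'G', '7'(digit), '9'(digit), 'k', '8'(digit), 'l', '8'(digit), 'h', 'f', 'V'
Digits found: 4
Result: 4


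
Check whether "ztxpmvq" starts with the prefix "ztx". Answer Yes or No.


Input string: 'ztxpmvq'
Prefix to check: 'ztx'
First 3 characters of input: 'ztx'
Match: True
Result: Yes


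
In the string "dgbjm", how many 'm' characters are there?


Input string: 'dgbjm'
Target character: 'm'
Scan each position: s[4]='m'
Matches found at indices: 4
Total: 1


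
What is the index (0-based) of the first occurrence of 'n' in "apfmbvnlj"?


Input string: 'apfmbvnlj'
Target: 'n'
Scanning left to right: s[0]='a', s[1]='p', s[2]='f', s[3]='m', s[4]='b', s[5]='v', s[6]='n'
First match at index: 6


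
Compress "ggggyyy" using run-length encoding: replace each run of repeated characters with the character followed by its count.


Input: 'ggggyyy'
Operation: identify consecutive runs
Runs: 'gggg' -> g4, 'yyy' -> y3
Encoded: g4y3


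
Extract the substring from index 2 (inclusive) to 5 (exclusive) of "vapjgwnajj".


Input string: 'vapjgwnajj'
Operation: slice [2:5]
Extract characters: s[2]='p', s[3]='j', s[4]='g'
Result: pjg


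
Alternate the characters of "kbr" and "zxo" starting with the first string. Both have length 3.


String 1: 'kbr'
String 2: 'zxo'
Operation: alternate characters
Pairs: 'k'+'z', 'b'+'x', 'r'+'o'
Result: kzbxro


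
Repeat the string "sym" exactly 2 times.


Input string: 'sym'
Operation: repeat 2 times
Concatenation: 'sym' + 'sym'
Result: symsym


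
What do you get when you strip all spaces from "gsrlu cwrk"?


Input string: 'gsrlu cwrk'
Operation: remove all spaces
Words: 'gsrlu', 'cwrk'
Join without spaces: gsrlucwrk


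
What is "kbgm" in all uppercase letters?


Input string: 'kbgm'
Operation: convert each letter to uppercase
Mapping: 'k'->'K', 'b'->'B', 'g'->'G', 'm'->'M'
Result: KBGM


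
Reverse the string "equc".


Input string: 'equc'
Operation: reverse character order
Original order: 'e' -> 'q' -> 'u' -> 'c'
Reversed order: 'c' -> 'u' -> 'q' -> 'e'
Result: cuqe


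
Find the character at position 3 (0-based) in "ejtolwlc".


Input string: 'ejtolwlc'
Operation: get character at index 3
Index mapping: s[0]='e', s[1]='j', s[2]='t', s[3]='o'
Result: 'o'


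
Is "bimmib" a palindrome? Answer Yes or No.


Input string: 'bimmib'
Reversed: 'bimmib'
Compare pairs: s[0]='b' vs s[5]='b' (match), s[1]='i' vs s[4]='i' (match), s[2]='m' vs s[3]='m' (match)
Palindrome: Yes


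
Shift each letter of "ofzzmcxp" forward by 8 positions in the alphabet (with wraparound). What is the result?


Input: 'ofzzmcxp', shift = 8
Operation: for each letter, (position + 8) mod 26
Mapping: 'o'(14+8=22)->'w', 'f'(5+8=13)->'n', 'z'(25+8=33, 33 mod 26=7)->'h', 'z'(25+8=33, 33 mod 26=7)->'h', 'm'(12+8=20)->'u', 'c'(2+8=10)->'k', 'x'(23+8=31, 31 mod 26=5)->'f', 'p'(15+8=23)->'x'
Result: wnhhukfx


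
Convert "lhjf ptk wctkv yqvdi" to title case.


Input string: 'lhjf ptk wctkv yqvdi'
Operation: capitalize first letter of each word
Word transformations: 'lhjf'->'Lhjf', 'ptk'->'Ptk', 'wctkv'->'Wctkv', 'yqvdi'->'Yqvdi'
Result: Lhjf Ptk Wctkv Yqvdi


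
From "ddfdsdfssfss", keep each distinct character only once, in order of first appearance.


Input: 'ddfdsdfssfss'
Operation: keep first occurrence of each character
Scan: s[0]='d' new -> keep; s[1]='d' seen -> skip; s[2]='f' new -> keep; s[3]='d' seen -> skip; s[4]='s' new -> keep; s[5]='d' seen -> skip; s[6]='f' seen -> skip; s[7]='s' seen -> skip; s[8]='s' seen -> skip; s[9]='f' seen -> skip; s[10]='s' seen -> skip; s[11]='s' seen -> skip
Result: dfs


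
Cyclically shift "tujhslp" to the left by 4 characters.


Input: 'tujhslp', shift = 4
Operation: split at index 4 and swap parts
Front part s[0:4] = 'tujh'
Back part s[4:] = 'slp'
Rotated = back + front = 'slp' + 'tujh'
Result: slptujh


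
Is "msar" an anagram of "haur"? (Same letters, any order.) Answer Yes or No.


String 1: 'haur' -> sorted: 'ahru'
String 2: 'msar' -> sorted: 'amrs'
Compare sorted forms: 'ahru' != 'amrs'
Anagram: No


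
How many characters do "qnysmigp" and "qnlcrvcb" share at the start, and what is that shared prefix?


String 1: 'qnysmigp'
String 2: 'qnlcrvcb'
Compare position by position:
pos 0: 'q' vs 'q' match
pos 1: 'n' vs 'n' match
pos 2: 'y' vs 'l' differ -> stop
Longest common prefix: "qn" (length 2)


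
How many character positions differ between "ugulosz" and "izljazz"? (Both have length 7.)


String 1: 'ugulosz'
String 2: 'izljazz'
Compare each position: pos 0: 'u'!='i', pos 1: 'g'!='z', pos 2: 'u'!='l', pos 3: 'l'!='j', pos 4: 'o'!='a', pos 5: 's'!='z', pos 6: 'z'=='z'
Differing positions: 6
Hamming distance: 6


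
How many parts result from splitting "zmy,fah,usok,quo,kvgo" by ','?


Input string: 'zmy,fah,usok,quo,kvgo'
Delimiter: ','
Split result: 'zmy', 'fah', 'usok', 'quo', 'kvgo'
Number of parts: 5


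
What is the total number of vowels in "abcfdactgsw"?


Input string: 'abcfdactgsw'
Operation: count vowels (a, e, i, o, u)
Scan: s[0]='a' (vowel), s[1]='b', s[2]='c', s[3]='f', s[4]='d', s[5]='a' (vowel), s[6]='c', s[7]='t', s[8]='g', s[9]='s', s[10]='w'
Vowels found: 2
Result: 2


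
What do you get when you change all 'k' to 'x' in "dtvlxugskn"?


Input string: 'dtvlxugskn'
Operation: replace 'k' with 'x'
Positions of 'k': 8
After replacement: dtvlxugsxn


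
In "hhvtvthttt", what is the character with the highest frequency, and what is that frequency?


Input: 'hhvtvthttt'
Operation: tally each character
Counts: 'h':3, 't':5, 'v':2
Maximum: 't' appears 5 times


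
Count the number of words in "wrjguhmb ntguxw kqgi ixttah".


Input string: 'wrjguhmb ntguxw kqgi ixttah'
Operation: split by spaces
Words found: 'wrjguhmb', 'ntguxw', 'kqgi', 'ixttah'
Word count: 4


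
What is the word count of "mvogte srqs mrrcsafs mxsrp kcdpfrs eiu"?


Input string: 'mvogte srqs mrrcsafs mxsrp kcdpfrs eiu'
Operation: split by spaces
Words found: 'mvogte', 'srqs', 'mrrcsafs', 'mxsrp', 'kcdpfrs', 'eiu'
Word count: 6


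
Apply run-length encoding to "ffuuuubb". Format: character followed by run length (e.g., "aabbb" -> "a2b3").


Input: 'ffuuuubb'
Operation: identify consecutive runs
Runs: 'ff' -> f2, 'uuuu' -> u4, 'bb' -> b2
Encoded: f2u4b2


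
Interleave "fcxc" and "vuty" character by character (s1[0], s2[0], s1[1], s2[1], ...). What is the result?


String 1: 'fcxc'
String 2: 'vuty'
Operation: alternate characters
Pairs: 'f'+'v', 'c'+'u', 'x'+'t', 'c'+'y'
Result: fvcuxtcy


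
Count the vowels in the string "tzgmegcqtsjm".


Input string: 'tzgmegcqtsjm'
Operation: count vowels (a, e, i, o, u)
Scan: s[0]='t', s[1]='z', s[2]='g', s[3]='m', s[4]='e' (vowel), s[5]='g', s[6]='c', s[7]='q', s[8]='t', s[9]='s', s[10]='j', s[11]='m'
Vowels found: 1
Result: 1


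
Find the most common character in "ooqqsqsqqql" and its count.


Input: 'ooqqsqsqqql'
Operation: tally each character
Counts: 'l':1, 'o':2, 'q':6, 's':2
Maximum: 'q' appears 6 times


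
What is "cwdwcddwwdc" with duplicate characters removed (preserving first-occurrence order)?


Input: 'cwdwcddwwdc'
Operation: keep first occurrence of each character
Scan: s[0]='c' new -> keep; s[1]='w' new -> keep; s[2]='d' new -> keep; s[3]='w' seen -> skip; s[4]='c' seen -> skip; s[5]='d' seen -> skip; s[6]='d' seen -> skip; s[7]='w' seen -> skip; s[8]='w' seen -> skip; s[9]='d' seen -> skip; s[10]='c' seen -> skip
Result: cwd


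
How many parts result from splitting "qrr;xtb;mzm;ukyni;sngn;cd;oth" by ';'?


Input string: 'qrr;xtb;mzm;ukyni;sngn;cd;oth'
Delimiter: ';'
Split result: 'qrr', 'xtb', 'mzm', 'ukyni', 'sngn', 'cd', 'oth'
Number of parts: 7


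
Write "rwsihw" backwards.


Input string: 'rwsihw'
Operation: reverse character order
Original order: 'r' -> 'w' -> 's' -> 'i' -> 'h' -> 'w'
Reversed order: 'w' -> 'h' -> 'i' -> 's' -> 'w' -> 'r'
Result: whiswr


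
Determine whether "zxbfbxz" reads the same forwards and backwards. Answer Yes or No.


Input string: 'zxbfbxz'
Reversed: 'zxbfbxz'
Compare pairs: s[0]='z' vs s[6]='z' (match), s[1]='x' vs s[5]='x' (match), s[2]='b' vs s[4]='b' (match)
Palindrome: Yes


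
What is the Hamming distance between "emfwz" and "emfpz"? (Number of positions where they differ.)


String 1: 'emfwz'
String 2: 'emfpz'
Compare each position: pos 0: 'e'=='e', pos 1: 'm'=='m', pos 2: 'f'=='f', pos 3: 'w'!='p', pos 4: 'z'=='z'
Differing positions: 1
Hamming distance: 1


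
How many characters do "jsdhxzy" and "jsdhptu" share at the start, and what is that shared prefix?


String 1: 'jsdhxzy'
String 2: 'jsdhptu'
Compare position by position:
pos 0: 'j' vs 'j' match
pos 1: 's' vs 's' match
pos 2: 'd' vs 'd' match
pos 3: 'h' vs 'h' match
pos 4: 'x' vs 'p' differ -> stop
Longest common prefix: "jsdh" (length 4)


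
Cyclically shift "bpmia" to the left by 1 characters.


Input: 'bpmia', shift = 1
Operation: split at index 1 and swap parts
Front part s[0:1] = 'b'
Back part s[1:] = 'pmia'
Rotated = back + front = 'pmia' + 'b'
Result: pmiab


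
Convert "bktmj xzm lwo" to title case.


Input string: 'bktmj xzm lwo'
Operation: capitalize first letter of each word
Word transformations: 'bktmj'->'Bktmj', 'xzm'->'Xzm', 'lwo'->'Lwo'
Result: Bktmj Xzm Lwo


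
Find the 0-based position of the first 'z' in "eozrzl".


Input string: 'eozrzl'
Target: 'z'
Scanning left to right: s[0]='e', s[1]='o', s[2]='z'
First match at index: 2


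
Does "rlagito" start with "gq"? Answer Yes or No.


Input string: 'rlagito'
Prefix to check: 'gq'
First 2 characters of input: 'rl'
Match: False
Result: No


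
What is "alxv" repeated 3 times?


Input string: 'alxv'
Operation: repeat 3 times
Concatenation: 'alxv' + 'alxv' + 'alxv'
Result: alxvalxvalxv


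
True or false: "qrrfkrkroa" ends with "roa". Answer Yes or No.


Input string: 'qrrfkrkroa'
Suffix to check: 'roa'
Last 3 characters of input: 'roa'
Match: True
Result: Yes


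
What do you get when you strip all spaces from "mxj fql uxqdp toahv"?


Input string: 'mxj fql uxqdp toahv'
Operation: remove all spaces
Words: 'mxj', 'fql', 'uxqdp', 'toahv'
Join without spaces: mxjfqluxqdptoahv


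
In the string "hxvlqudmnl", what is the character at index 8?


Input string: 'hxvlqudmnl'
Operation: get character at index 8
Index mapping: s[0]='h', s[1]='x', s[2]='v', s[3]='l', s[4]='q', s[5]='u', s[6]='d', s[7]='m', s[8]='n'
Result: 'n'


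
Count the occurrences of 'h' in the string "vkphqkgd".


Input string: 'vkphqkgd'
Target character: 'h'
Scan each position: s[3]='h'
Matches found at indices: 3
Total: 1


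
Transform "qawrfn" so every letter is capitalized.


Input string: 'qawrfn'
Operation: convert each letter to uppercase
Mapping: 'q'->'Q', 'a'->'A', 'w'->'W', 'r'->'R', 'f'->'F', 'n'->'N'
Result: QAWRFN


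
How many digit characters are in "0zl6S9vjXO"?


Input string: '0zl6S9vjXO'
Operation: count digit characters (0-9)
Scan: '0'(digit), 'z', 'l', '6'(digit), 'S', '9'(digit), 'v', 'j', 'X', 'O'
Digits found: 3
Result: 3


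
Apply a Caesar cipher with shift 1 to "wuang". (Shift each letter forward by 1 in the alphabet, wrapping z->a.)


Input: 'wuang', shift = 1
Operation: for each letter, (position + 1) mod 26
Mapping: 'w'(22+1=23)->'x', 'u'(20+1=21)->'v', 'a'(0+1=1)->'b', 'n'(13+1=14)->'o', 'g'(6+1=7)->'h'
Result: xvboh


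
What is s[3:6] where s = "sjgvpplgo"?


Input string: 'sjgvpplgo'
Operation: slice [3:6]
Extract characters: s[3]='v', s[4]='p', s[5]='p'
Result: vpp


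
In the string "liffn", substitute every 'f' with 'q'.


Input string: 'liffn'
Operation: replace 'f' with 'q'
Positions of 'f': 2, 3
After replacement: liqqn


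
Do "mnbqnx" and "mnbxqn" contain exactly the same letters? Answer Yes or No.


String 1: 'mnbqnx' -> sorted: 'bmnnqx'
String 2: 'mnbxqn' -> sorted: 'bmnnqx'
Compare sorted forms: 'bmnnqx' == 'bmnnqx'
Anagram: Yes


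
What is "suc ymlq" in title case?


Input string: 'suc ymlq'
Operation: capitalize first letter of each word
Word transformations: 'suc'->'Suc', 'ymlq'->'Ymlq'
Result: Suc Ymlq


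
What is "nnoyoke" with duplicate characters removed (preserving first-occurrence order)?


Input: 'nnoyoke'
Operation: keep first occurrence of each character
Scan: s[0]='n' new -> keep; s[1]='n' seen -> skip; s[2]='o' new -> keep; s[3]='y' new -> keep; s[4]='o' seen -> skip; s[5]='k' new -> keep; s[6]='e' new -> keep
Result: noyke


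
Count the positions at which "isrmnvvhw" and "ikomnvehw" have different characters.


String 1: 'isrmnvvhw'
String 2: 'ikomnvehw'
Compare each position: pos 0: 'i'=='i', pos 1: 's'!='k', pos 2: 'r'!='o', pos 3: 'm'=='m', pos 4: 'n'=='n', pos 5: 'v'=='v', pos 6: 'v'!='e', pos 7: 'h'=='h', pos 8: 'w'=='w'
Differing positions: 3
Hamming distance: 3


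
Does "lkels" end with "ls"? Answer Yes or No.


Input string: 'lkels'
Suffix to check: 'ls'
Last 2 characters of input: 'ls'
Match: True
Result: Yes


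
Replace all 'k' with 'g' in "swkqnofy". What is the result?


Input string: 'swkqnofy'
Operation: replace 'k' with 'g'
Positions of 'k': 2
After replacement: swgqnofy


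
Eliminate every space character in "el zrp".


Input string: 'el zrp'
Operation: remove all spaces
Words: 'el', 'zrp'
Join without spaces: elzrp


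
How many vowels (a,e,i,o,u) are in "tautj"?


Input string: 'tautj'
Operation: count vowels (a, e, i, o, u)
Scan: s[0]='t', s[1]='a' (vowel), s[2]='u' (vowel), s[3]='t', s[4]='j'
Vowels found: 2
Result: 2


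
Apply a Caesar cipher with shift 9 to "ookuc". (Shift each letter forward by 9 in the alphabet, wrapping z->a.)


Input: 'ookuc', shift = 9
Operation: for each letter, (position + 9) mod 26
Mapping: 'o'(14+9=23)->'x', 'o'(14+9=23)->'x', 'k'(10+9=19)->'t', 'u'(20+9=29, 29 mod 26=3)->'d', 'c'(2+9=11)->'l'
Result: xxtdl


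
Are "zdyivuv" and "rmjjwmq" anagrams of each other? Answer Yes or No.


String 1: 'zdyivuv' -> sorted: 'diuvvyz'
String 2: 'rmjjwmq' -> sorted: 'jjmmqrw'
Compare sorted forms: 'diuvvyz' != 'jjmmqrw'
Anagram: No


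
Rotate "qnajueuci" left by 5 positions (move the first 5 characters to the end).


Input: 'qnajueuci', shift = 5
Operation: split at index 5 and swap parts
Front part s[0:5] = 'qnaju'
Back part s[5:] = 'euci'
Rotated = back + front = 'euci' + 'qnaju'
Result: euciqnaju


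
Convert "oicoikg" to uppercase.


Input string: 'oicoikg'
Operation: convert each letter to uppercase
Mapping: 'o'->'O', 'i'->'I', 'c'->'C', 'o'->'O', 'i'->'I', 'k'->'K', 'g'->'G'
Result: OICOIKG


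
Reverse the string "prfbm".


Input string: 'prfbm'
Operation: reverse character order
Original order: 'p' -> 'r' -> 'f' -> 'b' -> 'm'
Reversed order: 'm' -> 'b' -> 'f' -> 'r' -> 'p'
Result: mbfrp


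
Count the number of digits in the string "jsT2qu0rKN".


Input string: 'jsT2qu0rKN'
Operation: count digit characters (0-9)
Scan: 'j', 's', 'T', '2'(digit), 'q', 'u', '0'(digit), 'r', 'K', 'N'
Digits found: 2
Result: 2


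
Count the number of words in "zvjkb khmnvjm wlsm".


Input string: 'zvjkb khmnvjm wlsm'
Operation: split by spaces
Words found: 'zvjkb', 'khmnvjm', 'wlsm'
Word count: 3


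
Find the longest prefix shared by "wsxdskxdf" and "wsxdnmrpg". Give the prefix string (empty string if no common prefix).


String 1: 'wsxdskxdf'
String 2: 'wsxdnmrpg'
Compare position by position:
pos 0: 'w' vs 'w' match
pos 1: 's' vs 's' match
pos 2: 'x' vs 'x' match
pos 3: 'd' vs 'd' match
pos 4: 's' vs 'n' differ -> stop
Longest common prefix: "wsxd" (length 4)


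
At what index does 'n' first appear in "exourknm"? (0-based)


Input string: 'exourknm'
Target: 'n'
Scanning left to right: s[0]='e', s[1]='x', s[2]='o', s[3]='u', s[4]='r', s[5]='k', s[6]='n'
First match at index: 6


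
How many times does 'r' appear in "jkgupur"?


Input string: 'jkgupur'
Target character: 'r'
Scan each position: s[6]='r'
Matches found at indices: 6
Total: 1


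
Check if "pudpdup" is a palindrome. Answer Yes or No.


Input string: 'pudpdup'
Reversed: 'pudpdup'
Compare pairs: s[0]='p' vs s[6]='p' (match), s[1]='u' vs s[5]='u' (match), s[2]='d' vs s[4]='d' (match)
Palindrome: Yes


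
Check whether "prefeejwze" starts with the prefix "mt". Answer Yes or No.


Input string: 'prefeejwze'
Prefix to check: 'mt'
First 2 characters of input: 'pr'
Match: False
Result: No


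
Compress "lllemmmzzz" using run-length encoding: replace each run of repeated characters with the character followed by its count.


Input: 'lllemmmzzz'
Operation: identify consecutive runs
Runs: 'lll' -> l3, 'e' -> e1, 'mmm' -> m3, 'zzz' -> z3
Encoded: l3e1m3z3


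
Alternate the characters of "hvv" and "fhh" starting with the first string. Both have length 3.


String 1: 'hvv'
String 2: 'fhh'
Operation: alternate characters
Pairs: 'h'+'f', 'v'+'h', 'v'+'h'
Result: hfvhvh


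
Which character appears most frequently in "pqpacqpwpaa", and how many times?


Input: 'pqpacqpwpaa'
Operation: tally each character
Counts: 'a':3, 'c':1, 'p':4, 'q':2, 'w':1
Maximum: 'p' appears 4 times


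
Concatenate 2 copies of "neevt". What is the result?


Input string: 'neevt'
Operation: repeat 2 times
Concatenation: 'neevt' + 'neevt'
Result: neevtneevt


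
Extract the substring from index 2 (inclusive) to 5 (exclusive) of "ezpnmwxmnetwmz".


Input string: 'ezpnmwxmnetwmz'
Operation: slice [2:5]
Extract characters: s[2]='p', s[3]='n', s[4]='m'
Result: pnm


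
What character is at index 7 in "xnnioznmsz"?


Input string: 'xnnioznmsz'
Operation: get character at index 7
Index mapping: s[0]='x', s[1]='n', s[2]='n', s[3]='i', s[4]='o', s[5]='z', s[6]='n', s[7]='m'
Result: 'm'


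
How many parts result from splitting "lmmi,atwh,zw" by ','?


Input string: 'lmmi,atwh,zw'
Delimiter: ','
Split result: 'lmmi', 'atwh', 'zw'
Number of parts: 3


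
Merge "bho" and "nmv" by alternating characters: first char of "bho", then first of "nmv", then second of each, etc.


String 1: 'bho'
String 2: 'nmv'
Operation: alternate characters
Pairs: 'b'+'n', 'h'+'m', 'o'+'v'
Result: bnhmov


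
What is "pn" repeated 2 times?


Input string: 'pn'
Operation: repeat 2 times
Concatenation: 'pn' + 'pn'
Result: pnpn


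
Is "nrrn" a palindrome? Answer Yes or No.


Input string: 'nrrn'
Reversed: 'nrrn'
Compare pairs: s[0]='n' vs s[3]='n' (match), s[1]='r' vs s[2]='r' (match)
Palindrome: Yes


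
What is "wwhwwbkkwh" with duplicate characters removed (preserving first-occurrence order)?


Input: 'wwhwwbkkwh'
Operation: keep first occurrence of each character
Scan: s[0]='w' new -> keep; s[1]='w' seen -> skip; s[2]='h' new -> keep; s[3]='w' seen -> skip; s[4]='w' seen -> skip; s[5]='b' new -> keep; s[6]='k' new -> keep; s[7]='k' seen -> skip; s[8]='w' seen -> skip; s[9]='h' seen -> skip
Result: whbk


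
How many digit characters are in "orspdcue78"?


Input string: 'orspdcue78'
Operation: count digit characters (0-9)
Scan: 'o', 'r', 's', 'p', 'd', 'c', 'u', 'e', '7'(digit), '8'(digit)
Digits found: 2
Result: 2


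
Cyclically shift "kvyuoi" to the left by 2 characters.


Input: 'kvyuoi', shift = 2
Operation: split at index 2 and swap parts
Front part s[0:2] = 'kv'
Back part s[2:] = 'yuoi'
Rotated = back + front = 'yuoi' + 'kv'
Result: yuoikv


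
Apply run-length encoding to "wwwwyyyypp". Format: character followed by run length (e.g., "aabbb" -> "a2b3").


Input: 'wwwwyyyypp'
Operation: identify consecutive runs
Runs: 'wwww' -> w4, 'yyyy' -> y4, 'pp' -> p2
Encoded: w4y4p2


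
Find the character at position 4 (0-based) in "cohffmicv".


Input string: 'cohffmicv'
Operation: get character at index 4
Index mapping: s[0]='c', s[1]='o', s[2]='h', s[3]='f', s[4]='f'
Result: 'f'


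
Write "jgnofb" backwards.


Input string: 'jgnofb'
Operation: reverse character order
Original order: 'j' -> 'g' -> 'n' -> 'o' -> 'f' -> 'b'
Reversed order: 'b' -> 'f' -> 'o' -> 'n' -> 'g' -> 'j'
Result: bfongj


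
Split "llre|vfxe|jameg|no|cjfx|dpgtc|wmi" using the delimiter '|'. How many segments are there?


Input string: 'llre|vfxe|jameg|no|cjfx|dpgtc|wmi'
Delimiter: '|'
Split result: 'llre', 'vfxe', 'jameg', 'no', 'cjfx', 'dpgtc', 'wmi'
Number of parts: 7


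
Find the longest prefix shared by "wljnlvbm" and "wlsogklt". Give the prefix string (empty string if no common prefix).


String 1: 'wljnlvbm'
String 2: 'wlsogklt'
Compare position by position:
pos 0: 'w' vs 'w' match
pos 1: 'l' vs 'l' match
pos 2: 'j' vs 's' differ -> stop
Longest common prefix: "wl" (length 2)


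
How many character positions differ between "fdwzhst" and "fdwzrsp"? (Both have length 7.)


String 1: 'fdwzhst'
String 2: 'fdwzrsp'
Compare each position: pos 0: 'f'=='f', pos 1: 'd'=='d', pos 2: 'w'=='w', pos 3: 'z'=='z', pos 4: 'h'!='r', pos 5: 's'=='s', pos 6: 't'!='p'
Differing positions: 2
Hamming distance: 2


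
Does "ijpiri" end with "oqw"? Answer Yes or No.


Input string: 'ijpiri'
Suffix to check: 'oqw'
Last 3 characters of input: 'iri'
Match: False
Result: No


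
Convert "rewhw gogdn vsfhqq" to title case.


Input string: 'rewhw gogdn vsfhqq'
Operation: capitalize first letter of each word
Word transformations: 'rewhw'->'Rewhw', 'gogdn'->'Gogdn', 'vsfhqq'->'Vsfhqq'
Result: Rewhw Gogdn Vsfhqq


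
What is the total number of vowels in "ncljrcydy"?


Input string: 'ncljrcydy'
Operation: count vowels (a, e, i, o, u)
Scan: s[0]='n', s[1]='c', s[2]='l', s[3]='j', s[4]='r', s[5]='c', s[6]='y', s[7]='d', s[8]='y'
Vowels found: 0
Result: 0


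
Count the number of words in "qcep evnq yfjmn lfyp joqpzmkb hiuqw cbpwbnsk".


Input string: 'qcep evnq yfjmn lfyp joqpzmkb hiuqw cbpwbnsk'
Operation: split by spaces
Words found: 'qcep', 'evnq', 'yfjmn', 'lfyp', 'joqpzmkb', 'hiuqw', 'cbpwbnsk'
Word count: 7


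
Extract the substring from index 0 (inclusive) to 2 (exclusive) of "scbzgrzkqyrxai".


Input string: 'scbzgrzkqyrxai'
Operation: slice [0:2]
Extract characters: s[0]='s', s[1]='c'
Result: sc


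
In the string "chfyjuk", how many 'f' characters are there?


Input string: 'chfyjuk'
Target character: 'f'
Scan each position: s[2]='f'
Matches found at indices: 2
Total: 1


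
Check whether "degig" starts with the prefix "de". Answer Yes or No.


Input string: 'degig'
Prefix to check: 'de'
First 2 characters of input: 'de'
Match: True
Result: Yes


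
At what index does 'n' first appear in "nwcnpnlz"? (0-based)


Input string: 'nwcnpnlz'
Target: 'n'
Scanning left to right: s[0]='n'
First match at index: 0


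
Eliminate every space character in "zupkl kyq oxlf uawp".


Input string: 'zupkl kyq oxlf uawp'
Operation: remove all spaces
Words: 'zupkl', 'kyq', 'oxlf', 'uawp'
Join without spaces: zupklkyqoxlfuawp


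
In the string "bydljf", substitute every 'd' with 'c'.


Input string: 'bydljf'
Operation: replace 'd' with 'c'
Positions of 'd': 2
After replacement: bycljf


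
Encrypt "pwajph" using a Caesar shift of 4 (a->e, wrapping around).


Input: 'pwajph', shift = 4
Operation: for each letter, (position + 4) mod 26
Mapping: 'p'(15+4=19)->'t', 'w'(22+4=26, 26 mod 26=0)->'a', 'a'(0+4=4)->'e', 'j'(9+4=13)->'n', 'p'(15+4=19)->'t', 'h'(7+4=11)->'l'
Result: taentl


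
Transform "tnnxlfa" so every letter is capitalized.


Input string: 'tnnxlfa'
Operation: convert each letter to uppercase
Mapping: 't'->'T', 'n'->'N', 'n'->'N', 'x'->'X', 'l'->'L', 'f'->'F', 'a'->'A'
Result: TNNXLFA


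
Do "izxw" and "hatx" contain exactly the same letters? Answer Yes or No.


String 1: 'izxw' -> sorted: 'iwxz'
String 2: 'hatx' -> sorted: 'ahtx'
Compare sorted forms: 'iwxz' != 'ahtx'
Anagram: No


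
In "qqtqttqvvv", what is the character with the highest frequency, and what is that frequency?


Input: 'qqtqttqvvv'
Operation: tally each character
Counts: 'q':4, 't':3, 'v':3
Maximum: 'q' appears 4 times


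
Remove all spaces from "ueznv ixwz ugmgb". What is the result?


Input string: 'ueznv ixwz ugmgb'
Operation: remove all spaces
Words: 'ueznv', 'ixwz', 'ugmgb'
Join without spaces: ueznvixwzugmgb


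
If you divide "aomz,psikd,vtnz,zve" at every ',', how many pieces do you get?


Input string: 'aomz,psikd,vtnz,zve'
Delimiter: ','
Split result: 'aomz', 'psikd', 'vtnz', 'zve'
Number of parts: 4


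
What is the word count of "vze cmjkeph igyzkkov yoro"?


Input string: 'vze cmjkeph igyzkkov yoro'
Operation: split by spaces
Words found: 'vze', 'cmjkeph', 'igyzkkov', 'yoro'
Word count: 4


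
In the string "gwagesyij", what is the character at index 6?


Input string: 'gwagesyij'
Operation: get character at index 6
Index mapping: s[0]='g', s[1]='w', s[2]='a', s[3]='g', s[4]='e', s[5]='s', s[6]='y'
Result: 'y'


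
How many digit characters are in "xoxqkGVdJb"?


Input string: 'xoxqkGVdJb'
Operation: count digit characters (0-9)
Scan: 'x', 'o', 'x', 'q', 'k', 'G', 'V', 'd', 'J', 'b'
Digits found: 0
Result: 0


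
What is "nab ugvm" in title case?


Input string: 'nab ugvm'
Operation: capitalize first letter of each word
Word transformations: 'nab'->'Nab', 'ugvm'->'Ugvm'
Result: Nab Ugvm


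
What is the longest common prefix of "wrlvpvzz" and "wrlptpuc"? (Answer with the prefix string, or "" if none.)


String 1: 'wrlvpvzz'
String 2: 'wrlptpuc'
Compare position by position:
pos 0: 'w' vs 'w' match
pos 1: 'r' vs 'r' match
pos 2: 'l' vs 'l' match
pos 3: 'v' vs 'p' differ -> stop
Longest common prefix: "wrl" (length 3)


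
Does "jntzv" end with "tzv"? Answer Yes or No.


Input string: 'jntzv'
Suffix to check: 'tzv'
Last 3 characters of input: 'tzv'
Match: True
Result: Yes


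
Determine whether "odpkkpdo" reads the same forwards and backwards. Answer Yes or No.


Input string: 'odpkkpdo'
Reversed: 'odpkkpdo'
Compare pairs: s[0]='o' vs s[7]='o' (match), s[1]='d' vs s[6]='d' (match), s[2]='p' vs s[5]='p' (match), s[3]='k' vs s[4]='k' (match)
Palindrome: Yes


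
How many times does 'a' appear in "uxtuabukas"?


Input string: 'uxtuabukas'
Target character: 'a'
Scan each position: s[4]='a', s[8]='a'
Matches found at indices: 4, 8
Total: 2


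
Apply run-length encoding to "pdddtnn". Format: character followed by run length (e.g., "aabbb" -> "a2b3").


Input: 'pdddtnn'
Operation: identify consecutive runs
Runs: 'p' -> p1, 'ddd' -> d3, 't' -> t1, 'nn' -> n2
Encoded: p1d3t1n2


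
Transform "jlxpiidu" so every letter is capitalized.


Input string: 'jlxpiidu'
Operation: convert each letter to uppercase
Mapping: 'j'->'J', 'l'->'L', 'x'->'X', 'p'->'P', 'i'->'I', 'i'->'I', 'd'->'D', 'u'->'U'
Result: JLXPIIDU


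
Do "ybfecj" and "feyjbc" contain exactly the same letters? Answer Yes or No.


String 1: 'ybfecj' -> sorted: 'bcefjy'
String 2: 'feyjbc' -> sorted: 'bcefjy'
Compare sorted forms: 'bcefjy' == 'bcefjy'
Anagram: Yes


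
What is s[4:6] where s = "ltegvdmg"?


Input string: 'ltegvdmg'
Operation: slice [4:6]
Extract characters: s[4]='v', s[5]='d'
Result: vd


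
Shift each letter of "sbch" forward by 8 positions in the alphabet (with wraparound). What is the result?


Input: 'sbch', shift = 8
Operation: for each letter, (position + 8) mod 26
Mapping: 's'(18+8=26, 26 mod 26=0)->'a', 'b'(1+8=9)->'j', 'c'(2+8=10)->'k', 'h'(7+8=15)->'p'
Result: ajkp


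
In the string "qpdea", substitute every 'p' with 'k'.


Input string: 'qpdea'
Operation: replace 'p' with 'k'
Positions of 'p': 1
After replacement: qkdea


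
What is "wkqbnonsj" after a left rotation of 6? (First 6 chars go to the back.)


Input: 'wkqbnonsj', shift = 6
Operation: split at index 6 and swap parts
Front part s[0:6] = 'wkqbno'
Back part s[6:] = 'nsj'
Rotated = back + front = 'nsj' + 'wkqbno'
Result: nsjwkqbno


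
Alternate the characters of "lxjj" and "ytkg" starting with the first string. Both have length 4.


String 1: 'lxjj'
String 2: 'ytkg'
Operation: alternate characters
Pairs: 'l'+'y', 'x'+'t', 'j'+'k', 'j'+'g'
Result: lyxtjkjg


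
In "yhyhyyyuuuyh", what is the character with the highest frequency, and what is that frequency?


Input: 'yhyhyyyuuuyh'
Operation: tally each character
Counts: 'h':3, 'u':3, 'y':6
Maximum: 'y' appears 6 times


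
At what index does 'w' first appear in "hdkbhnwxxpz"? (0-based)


Input string: 'hdkbhnwxxpz'
Target: 'w'
Scanning left to right: s[0]='h', s[1]='d', s[2]='k', s[3]='b', s[4]='h', s[5]='n', s[6]='w'
First match at index: 6


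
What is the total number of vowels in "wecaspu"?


Input string: 'wecaspu'
Operation: count vowels (a, e, i, o, u)
Scan: s[0]='w', s[1]='e' (vowel), s[2]='c', s[3]='a' (vowel), s[4]='s', s[5]='p', s[6]='u' (vowel)
Vowels found: 3
Result: 3


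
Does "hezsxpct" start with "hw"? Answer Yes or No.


Input string: 'hezsxpct'
Prefix to check: 'hw'
First 2 characters of input: 'he'
Match: False
Result: No


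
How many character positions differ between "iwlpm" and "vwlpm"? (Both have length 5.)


String 1: 'iwlpm'
String 2: 'vwlpm'
Compare each position: pos 0: 'i'!='v', pos 1: 'w'=='w', pos 2: 'l'=='l', pos 3: 'p'=='p', pos 4: 'm'=='m'
Differing positions: 1
Hamming distance: 1


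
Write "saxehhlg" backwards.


Input string: 'saxehhlg'
Operation: reverse character order
Original order: 's' -> 'a' -> 'x' -> 'e' -> 'h' -> 'h' -> 'l' -> 'g'
Reversed order: 'g' -> 'l' -> 'h' -> 'h' -> 'e' -> 'x' -> 'a' -> 's'
Result: glhhexas


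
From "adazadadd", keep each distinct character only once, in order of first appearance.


Input: 'adazadadd'
Operation: keep first occurrence of each character
Scan: s[0]='a' new -> keep; s[1]='d' new -> keep; s[2]='a' seen -> skip; s[3]='z' new -> keep; s[4]='a' seen -> skip; s[5]='d' seen -> skip; s[6]='a' seen -> skip; s[7]='d' seen -> skip; s[8]='d' seen -> skip
Result: adz


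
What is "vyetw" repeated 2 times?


Input string: 'vyetw'
Operation: repeat 2 times
Concatenation: 'vyetw' + 'vyetw'
Result: vyetwvyetw


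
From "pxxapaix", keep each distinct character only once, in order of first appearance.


Input: 'pxxapaix'
Operation: keep first occurrence of each character
Scan: s[0]='p' new -> keep; s[1]='x' new -> keep; s[2]='x' seen -> skip; s[3]='a' new -> keep; s[4]='p' seen -> skip; s[5]='a' seen -> skip; s[6]='i' new -> keep; s[7]='x' seen -> skip
Result: pxai


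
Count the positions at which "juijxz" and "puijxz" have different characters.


String 1: 'juijxz'
String 2: 'puijxz'
Compare each position: pos 0: 'j'!='p', pos 1: 'u'=='u', pos 2: 'i'=='i', pos 3: 'j'=='j', pos 4: 'x'=='x', pos 5: 'z'=='z'
Differing positions: 1
Hamming distance: 1
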